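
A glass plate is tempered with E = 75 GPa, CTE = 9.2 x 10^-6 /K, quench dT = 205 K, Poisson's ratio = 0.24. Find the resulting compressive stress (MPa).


Tempering stress: sigma = E * alpha * dT / (1 - nu)
  E (MPa) = 75 * 1000 = 75000
  Numerator = 75000 * (9.2 x 10^-6) * 205 = 141.45
  Denominator = 1 - 0.24 = 0.76
  sigma = 141.45 / 0.76 = 186.1 MPa

186.1 MPa


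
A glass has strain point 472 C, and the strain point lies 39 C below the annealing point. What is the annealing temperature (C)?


T_anneal = T_strain + gap:
  T_anneal = 472 + 39 = 511 C

511 C


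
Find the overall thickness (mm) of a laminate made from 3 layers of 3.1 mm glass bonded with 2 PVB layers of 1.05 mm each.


Total thickness = glass contribution + PVB contribution
  Glass: 3 * 3.1 = 9.3 mm
  PVB: 2 * 1.05 = 2.1 mm
  Total = 9.3 + 2.1 = 11.4 mm

11.4 mm


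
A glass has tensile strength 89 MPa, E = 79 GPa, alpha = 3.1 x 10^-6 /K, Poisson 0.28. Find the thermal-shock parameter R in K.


Thermal shock resistance: R = sigma * (1 - nu) / (E * alpha)
  Numerator = 89 * (1 - 0.28) = 64.08
  Denominator = 79 * 1000 * (3.1 x 10^-6) = 0.2449
  R = 64.08 / 0.2449 = 261.7 K

261.7 K


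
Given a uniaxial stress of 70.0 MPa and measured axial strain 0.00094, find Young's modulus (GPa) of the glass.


Young's modulus: E = stress / strain
  E = 70.0 MPa / 0.00094 = 74468.09 MPa
Convert to GPa: 74468.09 / 1000 = 74.47 GPa

74.47 GPa


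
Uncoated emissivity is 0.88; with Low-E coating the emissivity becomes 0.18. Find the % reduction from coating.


Percentage reduction = (1 - coated/uncoated) * 100
  Ratio = 0.18 / 0.88 = 0.2045
  Reduction = (1 - 0.2045) * 100 = 79.5%

79.5%


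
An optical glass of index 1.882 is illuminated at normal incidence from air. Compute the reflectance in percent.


Fresnel reflectance at normal incidence:
  R = ((n - 1)/(n + 1))^2
  (n - 1)/(n + 1) = (1.882 - 1)/(1.882 + 1) = 0.306037
  R = 0.306037^2 = 0.0936586
  R(%) = 0.0936586 * 100 = 9.366%

9.366%


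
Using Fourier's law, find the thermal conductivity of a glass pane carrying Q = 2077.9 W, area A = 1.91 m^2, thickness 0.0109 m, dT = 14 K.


Fourier's law rearranged: k = Q * t / (A * dT)
  Numerator = 2077.9 * 0.0109 = 22.64911
  Denominator = 1.91 * 14 = 26.74
  k = 22.64911 / 26.74 = 0.847 W/mK

0.847 W/mK


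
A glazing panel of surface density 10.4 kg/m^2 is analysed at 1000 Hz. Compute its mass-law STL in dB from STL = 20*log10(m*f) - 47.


Mass law: STL = 20 * log10(m * f) - 47
  m * f = 10.4 * 1000 = 10400
  log10(10400) = 4.01703
  STL = 20 * 4.01703 - 47 = 80.3406 - 47 = 33.3 dB

33.3 dB


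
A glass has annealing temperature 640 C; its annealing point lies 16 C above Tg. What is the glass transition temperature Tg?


Rearrange T_anneal = Tg + offset for Tg:
  Tg = T_anneal - offset = 640 - 16 = 624 C

624 C


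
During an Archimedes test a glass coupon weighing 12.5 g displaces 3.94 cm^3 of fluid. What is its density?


Use the definition of density:
  rho = mass / volume
  rho = 12.5 / 3.94 = 3.173 g/cm^3

3.173 g/cm^3


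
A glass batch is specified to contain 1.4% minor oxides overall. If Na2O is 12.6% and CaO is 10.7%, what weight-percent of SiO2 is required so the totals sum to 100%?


Known pieces sum to 100%:
  SiO2 = 100 - (others + Na2O + CaO)
  SiO2 = 100 - (1.4 + 12.6 + 10.7) = 75.3%

75.3%


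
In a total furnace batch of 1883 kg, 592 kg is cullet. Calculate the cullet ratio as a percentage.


Cullet ratio = (cullet mass / total batch mass) * 100
  Ratio = 592 / 1883 * 100 = 31.44%

31.44%


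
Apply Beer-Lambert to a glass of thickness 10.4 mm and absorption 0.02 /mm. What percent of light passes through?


Beer-Lambert law: T = exp(-alpha * thickness)
  exponent = -0.02 * 10.4 = -0.208
  T = exp(-0.208) = 0.8122
  Percentage = 0.8122 * 100 = 81.22%

81.22%


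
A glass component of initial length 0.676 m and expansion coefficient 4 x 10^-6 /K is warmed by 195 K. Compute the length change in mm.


Thermal expansion formula: dL = alpha * L0 * dT
  dL = (4 x 10^-6) * 0.676 * 195 = 0.00052728 m
Convert to mm: 0.00052728 * 1000 = 0.5273 mm

0.5273 mm


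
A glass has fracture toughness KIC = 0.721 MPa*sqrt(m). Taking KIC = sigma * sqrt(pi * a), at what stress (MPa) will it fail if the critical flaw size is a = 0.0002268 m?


Rearrange KIC = sigma * sqrt(pi * a):
  sigma = KIC / sqrt(pi * a)
  sqrt(pi * 0.0002268) = 0.026693
  sigma = 0.721 / 0.026693 = 27.01 MPa

27.01 MPa


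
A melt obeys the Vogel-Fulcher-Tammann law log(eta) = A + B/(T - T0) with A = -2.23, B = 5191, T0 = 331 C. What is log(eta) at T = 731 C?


VFT equation: log(eta) = A + B / (T - T0)
  T - T0 = 731 - 331 = 400
  B / (T - T0) = 5191 / 400 = 12.977
  log(eta) = -2.23 + 12.977 = 10.747

10.747


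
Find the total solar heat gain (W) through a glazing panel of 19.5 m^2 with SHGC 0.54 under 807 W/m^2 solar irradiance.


Solar heat gain: Q = Area * SHGC * Irradiance
  Q = 19.5 * 0.54 * 807 = 8497.7 W

8497.7 W


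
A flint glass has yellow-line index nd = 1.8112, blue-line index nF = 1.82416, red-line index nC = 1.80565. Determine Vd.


Abbe number formula: Vd = (nd - 1) / (nF - nC)
  nd - 1 = 1.8112 - 1 = 0.8112
  nF - nC = 1.82416 - 1.80565 = 0.01851
  Vd = 0.8112 / 0.01851 = 43.82

43.82


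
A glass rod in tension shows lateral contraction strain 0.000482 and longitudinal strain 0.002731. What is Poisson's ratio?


Poisson's ratio: nu = lateral strain / axial strain
  nu = 0.000482 / 0.002731 = 0.1765

0.1765


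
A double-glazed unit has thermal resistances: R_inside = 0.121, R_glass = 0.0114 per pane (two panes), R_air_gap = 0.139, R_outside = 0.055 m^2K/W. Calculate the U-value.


Total thermal resistance (series):
  R_total = R_in + R_glass + R_air + R_glass + R_out
  R_total = 0.121 + 0.0114 + 0.139 + 0.0114 + 0.055 = 0.3378 m^2K/W
U-value = 1 / R_total = 1 / 0.3378 = 2.96 W/m^2K

2.96 W/m^2K


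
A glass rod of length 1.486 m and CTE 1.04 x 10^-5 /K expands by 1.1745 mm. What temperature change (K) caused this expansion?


Rearrange dL = alpha * L0 * dT for dT:
  dT = dL / (alpha * L0)
  dL (m) = 1.1745 / 1000 = 0.0011745
  dT = 0.0011745 / ((1.04 x 10^-5) * 1.486) = 76.0 K

76.0 K


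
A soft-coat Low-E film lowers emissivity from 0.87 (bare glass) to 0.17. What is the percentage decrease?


Percentage reduction = (1 - coated/uncoated) * 100
  Ratio = 0.17 / 0.87 = 0.1954
  Reduction = (1 - 0.1954) * 100 = 80.5%

80.5%


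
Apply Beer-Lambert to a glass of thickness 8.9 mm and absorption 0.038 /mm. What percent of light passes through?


Beer-Lambert law: T = exp(-alpha * thickness)
  exponent = -0.038 * 8.9 = -0.3382
  T = exp(-0.3382) = 0.7131
  Percentage = 0.7131 * 100 = 71.31%

71.31%


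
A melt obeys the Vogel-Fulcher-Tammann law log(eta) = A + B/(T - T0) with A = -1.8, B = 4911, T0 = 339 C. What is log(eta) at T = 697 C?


VFT equation: log(eta) = A + B / (T - T0)
  T - T0 = 697 - 339 = 358
  B / (T - T0) = 4911 / 358 = 13.718
  log(eta) = -1.8 + 13.718 = 11.918

11.918


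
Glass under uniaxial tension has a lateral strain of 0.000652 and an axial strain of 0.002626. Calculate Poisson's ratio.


Poisson's ratio: nu = lateral strain / axial strain
  nu = 0.000652 / 0.002626 = 0.2483

0.2483


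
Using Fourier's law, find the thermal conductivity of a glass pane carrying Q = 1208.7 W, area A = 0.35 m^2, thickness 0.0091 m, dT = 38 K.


Fourier's law rearranged: k = Q * t / (A * dT)
  Numerator = 1208.7 * 0.0091 = 10.99917
  Denominator = 0.35 * 38 = 13.3
  k = 10.99917 / 13.3 = 0.827 W/mK

0.827 W/mK


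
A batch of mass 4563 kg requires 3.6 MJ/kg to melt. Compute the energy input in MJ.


Total energy = mass * specific energy
  E = 4563 * 3.6 = 16426.8 MJ

16426.8 MJ


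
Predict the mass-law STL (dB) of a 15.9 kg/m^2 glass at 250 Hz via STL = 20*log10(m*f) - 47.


Mass law: STL = 20 * log10(m * f) - 47
  m * f = 15.9 * 250 = 3975
  log10(3975) = 3.59934
  STL = 20 * 3.59934 - 47 = 71.9868 - 47 = 25.0 dB

25.0 dB


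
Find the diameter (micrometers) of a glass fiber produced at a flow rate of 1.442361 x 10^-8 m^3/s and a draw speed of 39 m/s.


Cross-sectional area from continuity:
  A = Q / v = 1.442361 x 10^-8 / 39 = 3.698362 x 10^-10 m^2
Diameter from circular cross-section:
  d = sqrt(4A / pi) * 10^6 (m -> um)
  d = sqrt(4 * 3.698362 x 10^-10 / pi) * 10^6 = 21.7 um

21.7 um


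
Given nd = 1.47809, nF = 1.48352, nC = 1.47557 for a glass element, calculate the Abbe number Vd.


Abbe number formula: Vd = (nd - 1) / (nF - nC)
  nd - 1 = 1.47809 - 1 = 0.47809
  nF - nC = 1.48352 - 1.47557 = 0.00795
  Vd = 0.47809 / 0.00795 = 60.14

60.14


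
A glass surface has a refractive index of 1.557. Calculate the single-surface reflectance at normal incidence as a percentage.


Fresnel reflectance at normal incidence:
  R = ((n - 1)/(n + 1))^2
  (n - 1)/(n + 1) = (1.557 - 1)/(1.557 + 1) = 0.217833
  R = 0.217833^2 = 0.0474512
  R(%) = 0.0474512 * 100 = 4.745%

4.745%


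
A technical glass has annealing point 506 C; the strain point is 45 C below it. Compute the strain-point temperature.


Strain point = annealing point - difference:
  T_strain = 506 - 45 = 461 C

461 C


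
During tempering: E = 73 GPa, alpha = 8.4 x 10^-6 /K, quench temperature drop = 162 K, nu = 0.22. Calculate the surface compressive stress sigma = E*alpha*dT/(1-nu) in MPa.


Tempering stress: sigma = E * alpha * dT / (1 - nu)
  E (MPa) = 73 * 1000 = 73000
  Numerator = 73000 * (8.4 x 10^-6) * 162 = 99.3384
  Denominator = 1 - 0.22 = 0.78
  sigma = 99.3384 / 0.78 = 127.4 MPa

127.4 MPa


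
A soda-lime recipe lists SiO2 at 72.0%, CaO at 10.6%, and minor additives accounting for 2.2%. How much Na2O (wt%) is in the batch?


Pieces sum to 100%:
  Na2O = 100 - (SiO2 + CaO + others)
  Na2O = 100 - (72.0 + 10.6 + 2.2) = 15.2%

15.2%


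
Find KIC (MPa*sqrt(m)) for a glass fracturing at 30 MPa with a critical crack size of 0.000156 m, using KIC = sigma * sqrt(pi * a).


Fracture toughness: KIC = sigma * sqrt(pi * a)
  pi * a = pi * 0.000156 = 0.000490088
  sqrt(pi * a) = 0.022138
  KIC = 30 * 0.022138 = 0.664 MPa*sqrt(m)

0.664 MPa*sqrt(m)


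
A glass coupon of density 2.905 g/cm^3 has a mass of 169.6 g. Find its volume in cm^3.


Rearrange rho = m / V:
  V = m / rho
  V = 169.6 / 2.905 = 58.382 cm^3

58.382 cm^3


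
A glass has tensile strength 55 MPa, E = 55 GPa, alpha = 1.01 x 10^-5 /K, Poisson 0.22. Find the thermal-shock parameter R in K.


Thermal shock resistance: R = sigma * (1 - nu) / (E * alpha)
  Numerator = 55 * (1 - 0.22) = 42.9
  Denominator = 55 * 1000 * (1.01 x 10^-5) = 0.5555
  R = 42.9 / 0.5555 = 77.2 K

77.2 K


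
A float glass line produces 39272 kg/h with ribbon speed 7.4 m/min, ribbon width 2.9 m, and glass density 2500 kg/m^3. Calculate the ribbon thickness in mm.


Ribbon cross-section from mass balance:
  Volume rate = throughput / density = 39272 / 2500 = 15.7088 m^3/h
  thickness = volume rate / (speed * 60 * width), i.e.
  thickness = throughput / (60 * speed * width * density) * 1000
  thickness = 39272 / (60 * 7.4 * 2.9 * 2500) * 1000 = 12.2 mm

12.2 mm


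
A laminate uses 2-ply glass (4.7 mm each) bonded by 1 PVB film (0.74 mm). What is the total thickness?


Total thickness = glass contribution + PVB contribution
  Glass: 2 * 4.7 = 9.4 mm
  PVB: 1 * 0.74 = 0.74 mm
  Total = 9.4 + 0.74 = 10.14 mm

10.14 mm


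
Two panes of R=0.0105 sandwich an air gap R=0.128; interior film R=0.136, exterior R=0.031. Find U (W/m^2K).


Total thermal resistance (series):
  R_total = R_in + R_glass + R_air + R_glass + R_out
  R_total = 0.136 + 0.0105 + 0.128 + 0.0105 + 0.031 = 0.316 m^2K/W
U-value = 1 / R_total = 1 / 0.316 = 3.165 W/m^2K

3.165 W/m^2K


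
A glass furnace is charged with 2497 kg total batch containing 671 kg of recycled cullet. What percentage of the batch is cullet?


Cullet ratio = (cullet mass / total batch mass) * 100
  Ratio = 671 / 2497 * 100 = 26.87%

26.87%


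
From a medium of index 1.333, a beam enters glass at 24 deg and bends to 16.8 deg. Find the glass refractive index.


Apply Snell's law: n1 * sin(theta1) = n2 * sin(theta2)
  n2 = n1 * sin(theta1) / sin(theta2)
  sin(24) = 0.406737
  sin(16.8) = 0.289032
  n2 = 1.333 * 0.406737 / 0.289032 = 1.8758

1.8758


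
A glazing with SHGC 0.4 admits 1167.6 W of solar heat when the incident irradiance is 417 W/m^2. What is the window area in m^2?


Rearrange Q = Area * SHGC * Irradiance:
  Area = Q / (SHGC * Irradiance)
  Area = 1167.6 / (0.4 * 417) = 7.0 m^2

7.0 m^2


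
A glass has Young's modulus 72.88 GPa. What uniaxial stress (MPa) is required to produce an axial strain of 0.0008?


Rearrange E = sigma / epsilon:
  sigma = E * epsilon
  E (MPa) = 72.88 * 1000 = 72880
  sigma = 72880 * 0.0008 = 58.3 MPa

58.3 MPa


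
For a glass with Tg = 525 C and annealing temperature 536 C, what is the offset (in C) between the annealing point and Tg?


Offset = T_anneal - Tg:
  offset = 536 - 525 = 11 C

11 C


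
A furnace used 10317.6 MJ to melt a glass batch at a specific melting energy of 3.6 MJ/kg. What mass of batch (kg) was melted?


Rearrange E = m * s for m:
  m = E / s
  m = 10317.6 / 3.6 = 2866.0 kg

2866.0 kg


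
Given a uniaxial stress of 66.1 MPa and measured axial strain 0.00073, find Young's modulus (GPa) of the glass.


Young's modulus: E = stress / strain
  E = 66.1 MPa / 0.00073 = 90547.95 MPa
Convert to GPa: 90547.95 / 1000 = 90.55 GPa

90.55 GPa


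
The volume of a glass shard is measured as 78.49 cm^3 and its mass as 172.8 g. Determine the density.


Use the definition of density:
  rho = mass / volume
  rho = 172.8 / 78.49 = 2.202 g/cm^3

2.202 g/cm^3


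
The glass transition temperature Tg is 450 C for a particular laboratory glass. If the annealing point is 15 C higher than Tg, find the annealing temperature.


The annealing temperature is Tg plus the offset:
  T_anneal = 450 + 15 = 465 C

465 C


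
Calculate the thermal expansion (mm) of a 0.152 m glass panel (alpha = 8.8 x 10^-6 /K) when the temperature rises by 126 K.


Thermal expansion formula: dL = alpha * L0 * dT
  dL = (8.8 x 10^-6) * 0.152 * 126 = 0.00016854 m
Convert to mm: 0.00016854 * 1000 = 0.1685 mm

0.1685 mm


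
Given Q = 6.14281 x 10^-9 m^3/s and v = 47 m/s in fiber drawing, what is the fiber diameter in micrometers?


Cross-sectional area from continuity:
  A = Q / v = 6.14281 x 10^-9 / 47 = 1.306981 x 10^-10 m^2
Diameter from circular cross-section:
  d = sqrt(4A / pi) * 10^6 (m -> um)
  d = sqrt(4 * 1.306981 x 10^-10 / pi) * 10^6 = 12.9 um

12.9 um


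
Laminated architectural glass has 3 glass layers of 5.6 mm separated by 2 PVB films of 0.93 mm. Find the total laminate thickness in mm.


Total thickness = glass contribution + PVB contribution
  Glass: 3 * 5.6 = 16.8 mm
  PVB: 2 * 0.93 = 1.86 mm
  Total = 16.8 + 1.86 = 18.66 mm

18.66 mm


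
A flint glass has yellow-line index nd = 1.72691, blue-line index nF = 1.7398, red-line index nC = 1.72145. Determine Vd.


Abbe number formula: Vd = (nd - 1) / (nF - nC)
  nd - 1 = 1.72691 - 1 = 0.72691
  nF - nC = 1.7398 - 1.72145 = 0.01835
  Vd = 0.72691 / 0.01835 = 39.61

39.61


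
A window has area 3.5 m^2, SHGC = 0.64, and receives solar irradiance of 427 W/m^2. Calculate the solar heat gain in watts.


Solar heat gain: Q = Area * SHGC * Irradiance
  Q = 3.5 * 0.64 * 427 = 956.5 W

956.5 W


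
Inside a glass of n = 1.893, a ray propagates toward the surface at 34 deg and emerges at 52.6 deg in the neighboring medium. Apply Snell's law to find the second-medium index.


Apply Snell's law: n1 * sin(theta1) = n2 * sin(theta2)
  n2 = n1 * sin(theta1) / sin(theta2)
  sin(34) = 0.559193
  sin(52.6) = 0.794415
  n2 = 1.893 * 0.559193 / 0.794415 = 1.3325

1.3325


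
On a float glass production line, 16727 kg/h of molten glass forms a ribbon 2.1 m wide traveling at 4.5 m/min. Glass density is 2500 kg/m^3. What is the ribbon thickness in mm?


Ribbon cross-section from mass balance:
  Volume rate = throughput / density = 16727 / 2500 = 6.6908 m^3/h
  thickness = volume rate / (speed * 60 * width), i.e.
  thickness = throughput / (60 * speed * width * density) * 1000
  thickness = 16727 / (60 * 4.5 * 2.1 * 2500) * 1000 = 11.8 mm

11.8 mm


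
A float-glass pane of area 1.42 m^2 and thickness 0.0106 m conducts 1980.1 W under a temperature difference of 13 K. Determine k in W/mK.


Fourier's law rearranged: k = Q * t / (A * dT)
  Numerator = 1980.1 * 0.0106 = 20.98906
  Denominator = 1.42 * 13 = 18.46
  k = 20.98906 / 18.46 = 1.137 W/mK

1.137 W/mK


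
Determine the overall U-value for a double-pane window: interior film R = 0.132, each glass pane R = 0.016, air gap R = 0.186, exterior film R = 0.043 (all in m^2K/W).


Total thermal resistance (series):
  R_total = R_in + R_glass + R_air + R_glass + R_out
  R_total = 0.132 + 0.016 + 0.186 + 0.016 + 0.043 = 0.393 m^2K/W
U-value = 1 / R_total = 1 / 0.393 = 2.545 W/m^2K

2.545 W/m^2K


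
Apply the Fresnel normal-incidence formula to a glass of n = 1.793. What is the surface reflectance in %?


Fresnel reflectance at normal incidence:
  R = ((n - 1)/(n + 1))^2
  (n - 1)/(n + 1) = (1.793 - 1)/(1.793 + 1) = 0.283924
  R = 0.283924^2 = 0.0806128
  R(%) = 0.0806128 * 100 = 8.061%

8.061%


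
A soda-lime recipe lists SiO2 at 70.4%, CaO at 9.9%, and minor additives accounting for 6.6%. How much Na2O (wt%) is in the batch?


Pieces sum to 100%:
  Na2O = 100 - (SiO2 + CaO + others)
  Na2O = 100 - (70.4 + 9.9 + 6.6) = 13.1%

13.1%


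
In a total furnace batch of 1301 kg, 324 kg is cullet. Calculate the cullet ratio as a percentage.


Cullet ratio = (cullet mass / total batch mass) * 100
  Ratio = 324 / 1301 * 100 = 24.9%

24.9%


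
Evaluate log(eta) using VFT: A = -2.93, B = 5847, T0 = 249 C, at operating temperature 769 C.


VFT equation: log(eta) = A + B / (T - T0)
  T - T0 = 769 - 249 = 520
  B / (T - T0) = 5847 / 520 = 11.244
  log(eta) = -2.93 + 11.244 = 8.314

8.314


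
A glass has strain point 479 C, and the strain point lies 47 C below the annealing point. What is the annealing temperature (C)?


T_anneal = T_strain + gap:
  T_anneal = 479 + 47 = 526 C

526 C


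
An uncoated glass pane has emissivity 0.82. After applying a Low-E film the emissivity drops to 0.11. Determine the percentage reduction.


Percentage reduction = (1 - coated/uncoated) * 100
  Ratio = 0.11 / 0.82 = 0.1341
  Reduction = (1 - 0.1341) * 100 = 86.6%

86.6%


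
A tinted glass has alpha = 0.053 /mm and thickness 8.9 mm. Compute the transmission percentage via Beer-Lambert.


Beer-Lambert law: T = exp(-alpha * thickness)
  exponent = -0.053 * 8.9 = -0.4717
  T = exp(-0.4717) = 0.6239
  Percentage = 0.6239 * 100 = 62.39%

62.39%


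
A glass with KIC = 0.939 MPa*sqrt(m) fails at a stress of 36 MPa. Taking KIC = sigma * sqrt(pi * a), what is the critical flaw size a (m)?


Rearrange KIC = sigma * sqrt(pi * a):
  sqrt(pi * a) = KIC / sigma
  sqrt(pi * a) = 0.939 / 36 = 0.026083
  a = (KIC / sigma)^2 / pi
  a = 0.026083^2 / pi = 0.0002166 m

0.0002166 m


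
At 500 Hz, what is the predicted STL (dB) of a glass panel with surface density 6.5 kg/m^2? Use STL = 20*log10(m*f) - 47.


Mass law: STL = 20 * log10(m * f) - 47
  m * f = 6.5 * 500 = 3250
  log10(3250) = 3.51188
  STL = 20 * 3.51188 - 47 = 70.2376 - 47 = 23.2 dB

23.2 dB


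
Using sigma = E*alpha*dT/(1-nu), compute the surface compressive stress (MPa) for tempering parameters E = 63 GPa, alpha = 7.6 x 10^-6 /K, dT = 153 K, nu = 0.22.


Tempering stress: sigma = E * alpha * dT / (1 - nu)
  E (MPa) = 63 * 1000 = 63000
  Numerator = 63000 * (7.6 x 10^-6) * 153 = 73.2564
  Denominator = 1 - 0.22 = 0.78
  sigma = 73.2564 / 0.78 = 93.9 MPa

93.9 MPa


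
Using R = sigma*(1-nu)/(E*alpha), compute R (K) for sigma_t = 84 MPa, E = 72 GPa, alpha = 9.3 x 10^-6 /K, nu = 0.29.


Thermal shock resistance: R = sigma * (1 - nu) / (E * alpha)
  Numerator = 84 * (1 - 0.29) = 59.64
  Denominator = 72 * 1000 * (9.3 x 10^-6) = 0.6696
  R = 59.64 / 0.6696 = 89.1 K

89.1 K


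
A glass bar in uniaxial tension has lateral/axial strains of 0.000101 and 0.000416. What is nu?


Poisson's ratio: nu = lateral strain / axial strain
  nu = 0.000101 / 0.000416 = 0.2428

0.2428


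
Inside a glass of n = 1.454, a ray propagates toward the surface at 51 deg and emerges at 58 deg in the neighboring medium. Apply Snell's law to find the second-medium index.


Apply Snell's law: n1 * sin(theta1) = n2 * sin(theta2)
  n2 = n1 * sin(theta1) / sin(theta2)
  sin(51) = 0.777146
  sin(58) = 0.848048
  n2 = 1.454 * 0.777146 / 0.848048 = 1.3324

1.3324


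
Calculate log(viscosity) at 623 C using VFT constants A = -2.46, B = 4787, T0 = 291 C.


VFT equation: log(eta) = A + B / (T - T0)
  T - T0 = 623 - 291 = 332
  B / (T - T0) = 4787 / 332 = 14.419
  log(eta) = -2.46 + 14.419 = 11.959

11.959


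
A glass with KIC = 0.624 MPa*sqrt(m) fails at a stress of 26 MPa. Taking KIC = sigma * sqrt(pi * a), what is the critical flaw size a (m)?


Rearrange KIC = sigma * sqrt(pi * a):
  sqrt(pi * a) = KIC / sigma
  sqrt(pi * a) = 0.624 / 26 = 0.024
  a = (KIC / sigma)^2 / pi
  a = 0.024^2 / pi = 0.0001833 m

0.0001833 m


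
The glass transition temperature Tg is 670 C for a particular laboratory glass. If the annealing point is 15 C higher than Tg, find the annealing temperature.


The annealing temperature is Tg plus the offset:
  T_anneal = 670 + 15 = 685 C

685 C


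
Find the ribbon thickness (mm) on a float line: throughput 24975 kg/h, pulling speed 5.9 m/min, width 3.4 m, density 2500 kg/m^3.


Ribbon cross-section from mass balance:
  Volume rate = throughput / density = 24975 / 2500 = 9.99 m^3/h
  thickness = volume rate / (speed * 60 * width), i.e.
  thickness = throughput / (60 * speed * width * density) * 1000
  thickness = 24975 / (60 * 5.9 * 3.4 * 2500) * 1000 = 8.3 mm

8.3 mm


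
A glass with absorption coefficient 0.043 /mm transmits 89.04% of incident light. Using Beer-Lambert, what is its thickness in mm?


Rearrange T = exp(-alpha * thickness):
  thickness = -ln(T) / alpha
  T = 89.04/100 = 0.8904
  ln(T) = -0.11608
  -ln(T) = 0.11608
  thickness = 0.11608 / 0.043 = 2.7 mm

2.7 mm


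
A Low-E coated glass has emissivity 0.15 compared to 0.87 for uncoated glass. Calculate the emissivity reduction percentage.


Percentage reduction = (1 - coated/uncoated) * 100
  Ratio = 0.15 / 0.87 = 0.1724
  Reduction = (1 - 0.1724) * 100 = 82.8%

82.8%


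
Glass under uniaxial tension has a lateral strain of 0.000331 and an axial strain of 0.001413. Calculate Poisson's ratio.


Poisson's ratio: nu = lateral strain / axial strain
  nu = 0.000331 / 0.001413 = 0.2343

0.2343


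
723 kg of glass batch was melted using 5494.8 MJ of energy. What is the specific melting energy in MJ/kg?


Rearrange E = m * s for s:
  s = E / m
  s = 5494.8 / 723 = 7.6 MJ/kg

7.6 MJ/kg


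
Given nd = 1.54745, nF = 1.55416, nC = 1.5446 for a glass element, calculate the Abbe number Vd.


Abbe number formula: Vd = (nd - 1) / (nF - nC)
  nd - 1 = 1.54745 - 1 = 0.54745
  nF - nC = 1.55416 - 1.5446 = 0.00956
  Vd = 0.54745 / 0.00956 = 57.26

57.26


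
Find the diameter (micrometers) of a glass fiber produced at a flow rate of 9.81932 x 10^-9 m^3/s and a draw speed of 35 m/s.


Cross-sectional area from continuity:
  A = Q / v = 9.81932 x 10^-9 / 35 = 2.80552 x 10^-10 m^2
Diameter from circular cross-section:
  d = sqrt(4A / pi) * 10^6 (m -> um)
  d = sqrt(4 * 2.80552 x 10^-10 / pi) * 10^6 = 18.9 um

18.9 um


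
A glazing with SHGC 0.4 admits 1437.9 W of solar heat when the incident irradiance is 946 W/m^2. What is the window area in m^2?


Rearrange Q = Area * SHGC * Irradiance:
  Area = Q / (SHGC * Irradiance)
  Area = 1437.9 / (0.4 * 946) = 3.8 m^2

3.8 m^2


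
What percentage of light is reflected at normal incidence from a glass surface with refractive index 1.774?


Fresnel reflectance at normal incidence:
  R = ((n - 1)/(n + 1))^2
  (n - 1)/(n + 1) = (1.774 - 1)/(1.774 + 1) = 0.279019
  R = 0.279019^2 = 0.0778516
  R(%) = 0.0778516 * 100 = 7.785%

7.785%


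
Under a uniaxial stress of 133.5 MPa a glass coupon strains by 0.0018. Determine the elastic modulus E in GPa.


Young's modulus: E = stress / strain
  E = 133.5 MPa / 0.0018 = 74166.67 MPa
Convert to GPa: 74166.67 / 1000 = 74.17 GPa

74.17 GPa


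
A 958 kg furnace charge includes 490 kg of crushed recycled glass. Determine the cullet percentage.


Cullet ratio = (cullet mass / total batch mass) * 100
  Ratio = 490 / 958 * 100 = 51.15%

51.15%


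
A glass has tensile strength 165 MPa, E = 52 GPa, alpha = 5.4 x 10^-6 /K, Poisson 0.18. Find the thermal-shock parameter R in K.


Thermal shock resistance: R = sigma * (1 - nu) / (E * alpha)
  Numerator = 165 * (1 - 0.18) = 135.3
  Denominator = 52 * 1000 * (5.4 x 10^-6) = 0.2808
  R = 135.3 / 0.2808 = 481.8 K

481.8 K


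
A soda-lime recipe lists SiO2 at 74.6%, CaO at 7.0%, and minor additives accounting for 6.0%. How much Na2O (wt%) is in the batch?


Pieces sum to 100%:
  Na2O = 100 - (SiO2 + CaO + others)
  Na2O = 100 - (74.6 + 7.0 + 6.0) = 12.4%

12.4%


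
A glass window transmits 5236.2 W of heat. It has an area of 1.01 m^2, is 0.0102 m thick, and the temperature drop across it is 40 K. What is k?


Fourier's law rearranged: k = Q * t / (A * dT)
  Numerator = 5236.2 * 0.0102 = 53.40924
  Denominator = 1.01 * 40 = 40.4
  k = 53.40924 / 40.4 = 1.322 W/mK

1.322 W/mK


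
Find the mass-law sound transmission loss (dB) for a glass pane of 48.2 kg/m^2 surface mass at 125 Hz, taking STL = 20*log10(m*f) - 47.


Mass law: STL = 20 * log10(m * f) - 47
  m * f = 48.2 * 125 = 6025
  log10(6025) = 3.77996
  STL = 20 * 3.77996 - 47 = 75.5992 - 47 = 28.6 dB

28.6 dB


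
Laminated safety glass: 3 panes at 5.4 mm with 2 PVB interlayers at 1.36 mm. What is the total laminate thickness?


Total thickness = glass contribution + PVB contribution
  Glass: 3 * 5.4 = 16.2 mm
  PVB: 2 * 1.36 = 2.72 mm
  Total = 16.2 + 2.72 = 18.92 mm

18.92 mm


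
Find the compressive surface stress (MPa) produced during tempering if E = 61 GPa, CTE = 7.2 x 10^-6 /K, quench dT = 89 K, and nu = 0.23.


Tempering stress: sigma = E * alpha * dT / (1 - nu)
  E (MPa) = 61 * 1000 = 61000
  Numerator = 61000 * (7.2 x 10^-6) * 89 = 39.0888
  Denominator = 1 - 0.23 = 0.77
  sigma = 39.0888 / 0.77 = 50.8 MPa

50.8 MPa


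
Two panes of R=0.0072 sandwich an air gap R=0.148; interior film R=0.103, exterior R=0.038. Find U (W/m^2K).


Total thermal resistance (series):
  R_total = R_in + R_glass + R_air + R_glass + R_out
  R_total = 0.103 + 0.0072 + 0.148 + 0.0072 + 0.038 = 0.3034 m^2K/W
U-value = 1 / R_total = 1 / 0.3034 = 3.296 W/m^2K

3.296 W/m^2K


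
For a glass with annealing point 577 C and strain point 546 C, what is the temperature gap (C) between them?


Gap = T_anneal - T_strain:
  gap = 577 - 546 = 31 C

31 C


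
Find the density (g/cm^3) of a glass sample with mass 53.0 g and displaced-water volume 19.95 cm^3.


Use the definition of density:
  rho = mass / volume
  rho = 53.0 / 19.95 = 2.657 g/cm^3

2.657 g/cm^3


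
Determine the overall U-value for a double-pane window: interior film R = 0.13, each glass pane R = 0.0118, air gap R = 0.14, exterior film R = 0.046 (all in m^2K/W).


Total thermal resistance (series):
  R_total = R_in + R_glass + R_air + R_glass + R_out
  R_total = 0.13 + 0.0118 + 0.14 + 0.0118 + 0.046 = 0.3396 m^2K/W
U-value = 1 / R_total = 1 / 0.3396 = 2.945 W/m^2K

2.945 W/m^2K


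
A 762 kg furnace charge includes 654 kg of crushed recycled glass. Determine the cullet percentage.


Cullet ratio = (cullet mass / total batch mass) * 100
  Ratio = 654 / 762 * 100 = 85.83%

85.83%


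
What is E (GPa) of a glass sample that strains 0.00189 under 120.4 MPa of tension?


Young's modulus: E = stress / strain
  E = 120.4 MPa / 0.00189 = 63703.7 MPa
Convert to GPa: 63703.7 / 1000 = 63.7 GPa

63.7 GPa


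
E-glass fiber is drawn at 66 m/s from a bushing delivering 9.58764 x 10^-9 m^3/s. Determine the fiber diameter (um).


Cross-sectional area from continuity:
  A = Q / v = 9.58764 x 10^-9 / 66 = 1.452673 x 10^-10 m^2
Diameter from circular cross-section:
  d = sqrt(4A / pi) * 10^6 (m -> um)
  d = sqrt(4 * 1.452673 x 10^-10 / pi) * 10^6 = 13.6 um

13.6 um


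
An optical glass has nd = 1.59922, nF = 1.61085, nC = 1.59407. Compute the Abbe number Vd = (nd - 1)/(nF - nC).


Abbe number formula: Vd = (nd - 1) / (nF - nC)
  nd - 1 = 1.59922 - 1 = 0.59922
  nF - nC = 1.61085 - 1.59407 = 0.01678
  Vd = 0.59922 / 0.01678 = 35.71

35.71


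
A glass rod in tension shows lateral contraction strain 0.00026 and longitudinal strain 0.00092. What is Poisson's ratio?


Poisson's ratio: nu = lateral strain / axial strain
  nu = 0.00026 / 0.00092 = 0.2826

0.2826


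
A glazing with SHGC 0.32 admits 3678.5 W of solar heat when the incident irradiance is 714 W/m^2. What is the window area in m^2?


Rearrange Q = Area * SHGC * Irradiance:
  Area = Q / (SHGC * Irradiance)
  Area = 3678.5 / (0.32 * 714) = 16.1 m^2

16.1 m^2


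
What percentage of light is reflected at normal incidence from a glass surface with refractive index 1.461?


Fresnel reflectance at normal incidence:
  R = ((n - 1)/(n + 1))^2
  (n - 1)/(n + 1) = (1.461 - 1)/(1.461 + 1) = 0.187322
  R = 0.187322^2 = 0.0350895
  R(%) = 0.0350895 * 100 = 3.509%

3.509%


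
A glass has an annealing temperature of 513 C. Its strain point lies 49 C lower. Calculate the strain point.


Strain point = annealing point - difference:
  T_strain = 513 - 49 = 464 C

464 C


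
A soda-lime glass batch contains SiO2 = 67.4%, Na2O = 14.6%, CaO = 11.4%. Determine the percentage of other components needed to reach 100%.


Sum the three major oxides:
  SiO2 + Na2O + CaO = 67.4 + 14.6 + 11.4 = 93.4%
Subtract from 100%:
  Others = 100 - 93.4 = 6.6%

6.6%


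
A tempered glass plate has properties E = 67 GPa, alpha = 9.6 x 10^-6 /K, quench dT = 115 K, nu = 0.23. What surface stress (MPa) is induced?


Tempering stress: sigma = E * alpha * dT / (1 - nu)
  E (MPa) = 67 * 1000 = 67000
  Numerator = 67000 * (9.6 x 10^-6) * 115 = 73.968
  Denominator = 1 - 0.23 = 0.77
  sigma = 73.968 / 0.77 = 96.1 MPa

96.1 MPa


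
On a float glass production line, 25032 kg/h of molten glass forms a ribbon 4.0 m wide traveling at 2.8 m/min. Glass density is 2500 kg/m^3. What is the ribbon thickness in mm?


Ribbon cross-section from mass balance:
  Volume rate = throughput / density = 25032 / 2500 = 10.0128 m^3/h
  thickness = volume rate / (speed * 60 * width), i.e.
  thickness = throughput / (60 * speed * width * density) * 1000
  thickness = 25032 / (60 * 2.8 * 4.0 * 2500) * 1000 = 14.9 mm

14.9 mm


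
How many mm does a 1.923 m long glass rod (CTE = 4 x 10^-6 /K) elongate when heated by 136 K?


Thermal expansion formula: dL = alpha * L0 * dT
  dL = (4 x 10^-6) * 1.923 * 136 = 0.00104611 m
Convert to mm: 0.00104611 * 1000 = 1.0461 mm

1.0461 mm


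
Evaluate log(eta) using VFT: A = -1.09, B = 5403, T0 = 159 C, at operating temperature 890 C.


VFT equation: log(eta) = A + B / (T - T0)
  T - T0 = 890 - 159 = 731
  B / (T - T0) = 5403 / 731 = 7.391
  log(eta) = -1.09 + 7.391 = 6.301

6.301


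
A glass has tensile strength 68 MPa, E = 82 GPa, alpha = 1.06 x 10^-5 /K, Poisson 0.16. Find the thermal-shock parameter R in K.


Thermal shock resistance: R = sigma * (1 - nu) / (E * alpha)
  Numerator = 68 * (1 - 0.16) = 57.12
  Denominator = 82 * 1000 * (1.06 x 10^-5) = 0.8692
  R = 57.12 / 0.8692 = 65.7 K

65.7 K


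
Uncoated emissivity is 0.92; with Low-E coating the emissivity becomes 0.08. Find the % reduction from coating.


Percentage reduction = (1 - coated/uncoated) * 100
  Ratio = 0.08 / 0.92 = 0.087
  Reduction = (1 - 0.087) * 100 = 91.3%

91.3%


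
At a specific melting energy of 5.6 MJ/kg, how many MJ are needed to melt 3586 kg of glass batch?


Total energy = mass * specific energy
  E = 3586 * 5.6 = 20081.6 MJ

20081.6 MJ


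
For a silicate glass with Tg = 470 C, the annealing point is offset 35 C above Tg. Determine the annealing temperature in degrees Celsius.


The annealing temperature is Tg plus the offset:
  T_anneal = 470 + 35 = 505 C

505 C


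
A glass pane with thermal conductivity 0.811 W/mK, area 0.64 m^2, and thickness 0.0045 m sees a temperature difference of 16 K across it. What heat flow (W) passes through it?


Fourier's law: Q = k * A * dT / t
  Q = 0.811 * 0.64 * 16 / 0.0045
  Q = 8.30464 / 0.0045 = 1845.5 W

1845.5 W


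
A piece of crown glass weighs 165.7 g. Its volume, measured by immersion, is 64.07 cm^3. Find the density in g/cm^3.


Use the definition of density:
  rho = mass / volume
  rho = 165.7 / 64.07 = 2.586 g/cm^3

2.586 g/cm^3


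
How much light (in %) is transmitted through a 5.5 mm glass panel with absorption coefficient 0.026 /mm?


Beer-Lambert law: T = exp(-alpha * thickness)
  exponent = -0.026 * 5.5 = -0.143
  T = exp(-0.143) = 0.8668
  Percentage = 0.8668 * 100 = 86.68%

86.68%


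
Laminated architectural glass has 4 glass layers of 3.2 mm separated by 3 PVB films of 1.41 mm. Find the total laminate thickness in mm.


Total thickness = glass contribution + PVB contribution
  Glass: 4 * 3.2 = 12.8 mm
  PVB: 3 * 1.41 = 4.23 mm
  Total = 12.8 + 4.23 = 17.03 mm

17.03 mm


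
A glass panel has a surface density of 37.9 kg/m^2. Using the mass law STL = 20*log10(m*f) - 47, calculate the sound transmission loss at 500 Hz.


Mass law: STL = 20 * log10(m * f) - 47
  m * f = 37.9 * 500 = 18950
  log10(18950) = 4.27761
  STL = 20 * 4.27761 - 47 = 85.5522 - 47 = 38.6 dB

38.6 dB


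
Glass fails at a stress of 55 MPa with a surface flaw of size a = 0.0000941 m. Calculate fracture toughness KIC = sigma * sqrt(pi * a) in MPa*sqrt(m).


Fracture toughness: KIC = sigma * sqrt(pi * a)
  pi * a = pi * 0.0000941 = 0.000295624
  sqrt(pi * a) = 0.017194
  KIC = 55 * 0.017194 = 0.946 MPa*sqrt(m)

0.946 MPa*sqrt(m)


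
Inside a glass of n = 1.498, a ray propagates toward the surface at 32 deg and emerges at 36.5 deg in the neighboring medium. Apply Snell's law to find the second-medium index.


Apply Snell's law: n1 * sin(theta1) = n2 * sin(theta2)
  n2 = n1 * sin(theta1) / sin(theta2)
  sin(32) = 0.529919
  sin(36.5) = 0.594823
  n2 = 1.498 * 0.529919 / 0.594823 = 1.3345

1.3345


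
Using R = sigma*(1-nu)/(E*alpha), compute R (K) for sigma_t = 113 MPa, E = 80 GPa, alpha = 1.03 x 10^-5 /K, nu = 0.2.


Thermal shock resistance: R = sigma * (1 - nu) / (E * alpha)
  Numerator = 113 * (1 - 0.2) = 90.4
  Denominator = 80 * 1000 * (1.03 x 10^-5) = 0.824
  R = 90.4 / 0.824 = 109.7 K

109.7 K


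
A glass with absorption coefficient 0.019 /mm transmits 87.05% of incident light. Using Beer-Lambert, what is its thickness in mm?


Rearrange T = exp(-alpha * thickness):
  thickness = -ln(T) / alpha
  T = 87.05/100 = 0.8705
  ln(T) = -0.13869
  -ln(T) = 0.13869
  thickness = 0.13869 / 0.019 = 7.3 mm

7.3 mm


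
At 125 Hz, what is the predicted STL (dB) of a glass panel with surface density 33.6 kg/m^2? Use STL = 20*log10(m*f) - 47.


Mass law: STL = 20 * log10(m * f) - 47
  m * f = 33.6 * 125 = 4200
  log10(4200) = 3.62325
  STL = 20 * 3.62325 - 47 = 72.465 - 47 = 25.5 dB

25.5 dB


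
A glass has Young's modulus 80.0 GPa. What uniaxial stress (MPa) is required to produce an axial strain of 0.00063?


Rearrange E = sigma / epsilon:
  sigma = E * epsilon
  E (MPa) = 80.0 * 1000 = 80000
  sigma = 80000 * 0.00063 = 50.4 MPa

50.4 MPa


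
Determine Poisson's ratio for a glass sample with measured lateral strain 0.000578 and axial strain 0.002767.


Poisson's ratio: nu = lateral strain / axial strain
  nu = 0.000578 / 0.002767 = 0.2089

0.2089


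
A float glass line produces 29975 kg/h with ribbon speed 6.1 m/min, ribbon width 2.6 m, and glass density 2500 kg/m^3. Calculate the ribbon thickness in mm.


Ribbon cross-section from mass balance:
  Volume rate = throughput / density = 29975 / 2500 = 11.99 m^3/h
  thickness = volume rate / (speed * 60 * width), i.e.
  thickness = throughput / (60 * speed * width * density) * 1000
  thickness = 29975 / (60 * 6.1 * 2.6 * 2500) * 1000 = 12.6 mm

12.6 mm


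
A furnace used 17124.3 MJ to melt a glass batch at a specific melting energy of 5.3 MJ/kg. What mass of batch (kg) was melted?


Rearrange E = m * s for m:
  m = E / s
  m = 17124.3 / 5.3 = 3231.0 kg

3231.0 kg


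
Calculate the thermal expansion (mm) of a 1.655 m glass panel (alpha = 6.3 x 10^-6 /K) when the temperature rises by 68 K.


Thermal expansion formula: dL = alpha * L0 * dT
  dL = (6.3 x 10^-6) * 1.655 * 68 = 0.000709 m
Convert to mm: 0.000709 * 1000 = 0.709 mm

0.709 mm


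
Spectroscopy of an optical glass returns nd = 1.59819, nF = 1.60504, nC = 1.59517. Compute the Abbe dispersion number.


Abbe number formula: Vd = (nd - 1) / (nF - nC)
  nd - 1 = 1.59819 - 1 = 0.59819
  nF - nC = 1.60504 - 1.59517 = 0.00987
  Vd = 0.59819 / 0.00987 = 60.61

60.61


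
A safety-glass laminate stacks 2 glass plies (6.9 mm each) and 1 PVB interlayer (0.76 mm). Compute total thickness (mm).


Total thickness = glass contribution + PVB contribution
  Glass: 2 * 6.9 = 13.8 mm
  PVB: 1 * 0.76 = 0.76 mm
  Total = 13.8 + 0.76 = 14.56 mm

14.56 mm


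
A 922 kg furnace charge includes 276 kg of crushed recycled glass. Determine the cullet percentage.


Cullet ratio = (cullet mass / total batch mass) * 100
  Ratio = 276 / 922 * 100 = 29.93%

29.93%


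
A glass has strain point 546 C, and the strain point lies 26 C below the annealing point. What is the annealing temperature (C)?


T_anneal = T_strain + gap:
  T_anneal = 546 + 26 = 572 C

572 C


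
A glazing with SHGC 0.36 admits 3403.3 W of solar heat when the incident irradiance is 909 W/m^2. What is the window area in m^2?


Rearrange Q = Area * SHGC * Irradiance:
  Area = Q / (SHGC * Irradiance)
  Area = 3403.3 / (0.36 * 909) = 10.4 m^2

10.4 m^2


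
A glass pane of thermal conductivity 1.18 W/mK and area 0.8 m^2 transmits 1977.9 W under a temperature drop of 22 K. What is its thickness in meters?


Fourier's law: t = k * A * dT / Q
  t = 1.18 * 0.8 * 22 / 1977.9
  t = 20.768 / 1977.9 = 0.0105 m

0.0105 m


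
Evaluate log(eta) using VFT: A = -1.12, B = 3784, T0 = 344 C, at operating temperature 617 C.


VFT equation: log(eta) = A + B / (T - T0)
  T - T0 = 617 - 344 = 273
  B / (T - T0) = 3784 / 273 = 13.861
  log(eta) = -1.12 + 13.861 = 12.741

12.741


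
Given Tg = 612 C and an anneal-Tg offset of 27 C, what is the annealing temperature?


The annealing temperature is Tg plus the offset:
  T_anneal = 612 + 27 = 639 C

639 C


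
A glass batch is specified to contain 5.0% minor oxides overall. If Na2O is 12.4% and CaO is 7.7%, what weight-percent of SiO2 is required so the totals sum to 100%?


Known pieces sum to 100%:
  SiO2 = 100 - (others + Na2O + CaO)
  SiO2 = 100 - (5.0 + 12.4 + 7.7) = 74.9%

74.9%


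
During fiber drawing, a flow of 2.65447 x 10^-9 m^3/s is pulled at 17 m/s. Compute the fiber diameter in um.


Cross-sectional area from continuity:
  A = Q / v = 2.65447 x 10^-9 / 17 = 1.561453 x 10^-10 m^2
Diameter from circular cross-section:
  d = sqrt(4A / pi) * 10^6 (m -> um)
  d = sqrt(4 * 1.561453 x 10^-10 / pi) * 10^6 = 14.1 um

14.1 um


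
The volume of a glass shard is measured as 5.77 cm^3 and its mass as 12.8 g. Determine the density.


Use the definition of density:
  rho = mass / volume
  rho = 12.8 / 5.77 = 2.218 g/cm^3

2.218 g/cm^3


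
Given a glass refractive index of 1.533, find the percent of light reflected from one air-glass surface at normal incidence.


Fresnel reflectance at normal incidence:
  R = ((n - 1)/(n + 1))^2
  (n - 1)/(n + 1) = (1.533 - 1)/(1.533 + 1) = 0.210422
  R = 0.210422^2 = 0.0442774
  R(%) = 0.0442774 * 100 = 4.428%

4.428%
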